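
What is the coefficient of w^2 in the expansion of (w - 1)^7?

The general term is C(7,j)·(w)^j·(-1)^(7-j); the w^2 term has j = 2.
C(7,2) = 21.
Coefficient = C(7,2) · (-1)^5 = 21 · (-1) = -21.

-21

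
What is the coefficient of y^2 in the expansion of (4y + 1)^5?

160

The general term is C(5,j)·(4y)^j·(1)^(5-j); the y^2 term has j = 2.
C(5,2) = 10.
Coefficient = C(5,2) · 4^2 = 10 · 16 = 160.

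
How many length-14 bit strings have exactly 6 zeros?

3003

Choose the 6 positions: C(14,6) = 3003.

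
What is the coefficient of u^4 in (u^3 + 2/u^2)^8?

General term: C(8,j)·(u^3)^j·(2/u^2)^(8-j), with u-exponent 3j − 2(8−j) = 5j − 16.
Set 5j − 16 = 4: j = 4.
C(8,4) = 70; 1^4 = 1; 2^4 = 16.
Coefficient = 70 · 1 · 16 = 1120.

1120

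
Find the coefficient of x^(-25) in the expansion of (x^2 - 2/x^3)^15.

-2795520

General term: C(15,j)·(x^2)^j·(-2/x^3)^(15-j), with x-exponent 2j − 3(15−j) = 5j − 45.
Set 5j − 45 = -25: j = 4.
C(15,4) = 1365; 1^4 = 1; (-2)^11 = -2048.
Coefficient = 1365 · 1 · (-2048) = -2795520.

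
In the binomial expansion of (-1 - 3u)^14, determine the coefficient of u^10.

59108049

The general term is C(14,j)·(-1)^j·(-3u)^(14-j); the u^10 term has j = 4.
C(14,4) = 1001.
Coefficient = C(14,4) · (-3)^10 = 1001 · 59049 = 59108049.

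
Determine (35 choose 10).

183579396

C(35,10) = (35·34·33·32·31·30·29·28·27·26) / 10! = 666172912204800 / 3628800 = 183579396.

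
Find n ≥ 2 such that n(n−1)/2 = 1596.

n(n−1)/2 = 1596 ⇒ n(n−1) = 3192. Since 57·56 = 3192, n = 57.

57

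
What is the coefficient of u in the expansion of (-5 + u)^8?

The general term is C(8,j)·(-5)^j·(u)^(8-j); the u^1 term has j = 7.
C(8,7) = 8.
Coefficient = C(8,7) · (-5)^7 = 8 · (-78125) = -625000.

-625000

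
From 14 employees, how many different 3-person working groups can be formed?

364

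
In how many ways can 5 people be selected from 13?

1287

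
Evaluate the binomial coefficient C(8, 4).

C(8,4) = (8·7·6·5) / 4! = 1680 / 24 = 70.

70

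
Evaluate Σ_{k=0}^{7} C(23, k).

390656

1 + 23 + 253 + 1771 + 8855 + 33649 + 100947 + 245157 = 390656.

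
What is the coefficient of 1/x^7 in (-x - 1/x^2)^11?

-462

General term: C(11,j)·(-x)^j·(-1/x^2)^(11-j), with x-exponent 1j − 2(11−j) = 3j − 22.
Set 3j − 22 = -7: j = 5.
C(11,5) = 462; (-1)^5 = -1; (-1)^6 = 1.
Coefficient = 462 · (-1) · 1 = -462.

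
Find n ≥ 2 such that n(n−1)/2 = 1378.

n(n−1)/2 = 1378 ⇒ n(n−1) = 2756. Since 53·52 = 2756, n = 53.

53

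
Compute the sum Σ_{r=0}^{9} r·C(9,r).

2304

Differentiating (1+x)^9 and setting x=1: Σ r·C(9,r) = 9·2^8 = 2304.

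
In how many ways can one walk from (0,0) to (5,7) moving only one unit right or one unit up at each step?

Each path is a sequence of 12 steps with 5 rights: C(12,5) = 792.

792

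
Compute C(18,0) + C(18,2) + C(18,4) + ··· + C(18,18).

131072

Even-j terms of row 18 sum to 2^17 = 131072.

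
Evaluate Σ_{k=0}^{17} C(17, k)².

2333606220

Σ C(17,k)² is the coefficient of x^17 in (1+x)^17(1+x)^17 = (1+x)^34, i.e. C(34,17) = 2333606220.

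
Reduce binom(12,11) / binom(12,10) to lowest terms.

C(n,k+1)/C(n,k) = (n−k)/(k+1) = (12−10)/(10+1) = 2/11.

2/11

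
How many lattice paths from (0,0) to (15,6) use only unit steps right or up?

Each path is a sequence of 21 steps with 15 rights: C(21,15) = 54264.

54264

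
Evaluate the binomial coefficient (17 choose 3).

680

C(17,3) = (17·16·15) / 3! = 4080 / 6 = 680.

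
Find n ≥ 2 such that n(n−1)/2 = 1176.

n(n−1)/2 = 1176 ⇒ n(n−1) = 2352. Since 49·48 = 2352, n = 49.

49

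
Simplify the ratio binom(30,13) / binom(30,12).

C(n,k+1)/C(n,k) = (n−k)/(k+1) = (30−12)/(12+1) = 18/13.

18/13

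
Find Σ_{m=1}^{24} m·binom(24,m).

Since m·C(24,m) = 24·C(23,m−1), the sum is 24·2^23 = 24·8388608 = 201326592.

201326592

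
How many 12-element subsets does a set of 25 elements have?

C(25,12) = (25·24·23·22·21·20·19·18·17·16·15·14) / 12! = 2490952020480000 / 479001600 = 5200300.

5200300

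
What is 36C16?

7307872110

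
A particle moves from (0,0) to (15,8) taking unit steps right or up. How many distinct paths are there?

Each path is a sequence of 23 steps with 15 rights: C(23,15) = 490314.

490314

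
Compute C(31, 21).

C(31,21) = C(31,10) by symmetry.
C(31,10) = (31·30·29·28·27·26·25·24·23·22) / 10! = 160945136352000 / 3628800 = 44352165.

44352165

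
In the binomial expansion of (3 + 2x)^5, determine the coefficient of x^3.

The general term is C(5,j)·(3)^j·(2x)^(5-j); the x^3 term has j = 2.
C(5,2) = 10.
Coefficient = C(5,2) · 3^2 · 2^3 = 10 · 9 · 8 = 720.

720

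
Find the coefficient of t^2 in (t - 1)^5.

The general term is C(5,j)·(t)^j·(-1)^(5-j); the t^2 term has j = 2.
C(5,2) = 10.
Coefficient = C(5,2) · (-1)^3 = 10 · (-1) = -10.

-10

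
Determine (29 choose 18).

34597290

C(29,18) = C(29,11) by symmetry.
C(29,11) = (29·28·27·26·25·24·23·22·21·20·19) / 11! = 1381013105472000 / 39916800 = 34597290.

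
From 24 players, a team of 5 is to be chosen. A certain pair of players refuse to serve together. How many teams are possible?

All 5-subsets: C(24,5) = 42504. Those containing both fixed elements: C(22,3) = 1540.
42504 − 1540 = 40964.

40964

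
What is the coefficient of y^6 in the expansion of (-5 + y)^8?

The general term is C(8,j)·(-5)^j·(y)^(8-j); the y^6 term has j = 2.
C(8,2) = 28.
Coefficient = C(8,2) · (-5)^2 = 28 · 25 = 700.

700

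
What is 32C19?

347373600

C(32,19) = C(32,13) by symmetry.
C(32,13) = (32·31·30·29·28·27·26·25·24·23·22·21·20) / 13! = 2163102632570880000 / 6227020800 = 347373600.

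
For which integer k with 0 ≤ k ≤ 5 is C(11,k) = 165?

3

C(11,k) increases on 0 ≤ k ≤ 5. C(11,2) = 55 and C(11,3) = 165, so k = 3.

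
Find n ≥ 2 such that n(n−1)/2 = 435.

30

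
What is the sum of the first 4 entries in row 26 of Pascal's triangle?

1 + 26 + 325 + 2600 = 2952.

2952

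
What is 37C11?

C(37,11) = (37·36·35·34·33·32·31·30·29·28·27) / 11! = 34128550732953600 / 39916800 = 854992152.

854992152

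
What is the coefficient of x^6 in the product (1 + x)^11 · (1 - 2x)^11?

2442

Coefficient of x^6 = Σ_{j} C(11,j)·1^j·C(11,6-j)·(-2)^(6-j) for j from 0 to 6.
= 29568 + (-162624) + 290400 + (-217800) + 72600 + (-10164) + 462 = 2442.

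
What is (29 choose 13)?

C(29,13) = (29·28·27·26·25·24·23·22·21·20·19·18·17) / 13! = 422590010274432000 / 6227020800 = 67863915.

67863915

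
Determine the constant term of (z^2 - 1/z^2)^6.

-20

General term: C(6,j)·(z^2)^j·(-1/z^2)^(6-j), with z-exponent 2j − 2(6−j) = 4j − 12.
Set 4j − 12 = 0: j = 3.
C(6,3) = 20; 1^3 = 1; (-1)^3 = -1.
Coefficient = 20 · 1 · (-1) = -20.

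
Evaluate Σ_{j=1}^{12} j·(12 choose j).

24576

Since j·C(12,j) = 12·C(11,j−1), the sum is 12·2^11 = 12·2048 = 24576.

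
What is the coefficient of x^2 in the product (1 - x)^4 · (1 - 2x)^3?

42

Coefficient of x^2 = Σ_{j} C(4,j)·(-1)^j·C(3,2-j)·(-2)^(2-j) for j from 0 to 2.
= 12 + 24 + 6 = 42.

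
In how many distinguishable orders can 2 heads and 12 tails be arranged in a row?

Choose positions for the heads: C(14,2) = 91.

91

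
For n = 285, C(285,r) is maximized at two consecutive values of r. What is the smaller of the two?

For odd n = 285, C(285,r) peaks at r = (n−1)/2 and (n+1)/2; the smaller is 142.

142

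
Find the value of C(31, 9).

20160075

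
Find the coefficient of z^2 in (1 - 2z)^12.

The general term is C(12,j)·(1)^j·(-2z)^(12-j); the z^2 term has j = 10.
C(12,10) = 66.
Coefficient = C(12,10) · (-2)^2 = 66 · 4 = 264.

264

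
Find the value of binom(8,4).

70

C(8,4) = (8·7·6·5) / 4! = 1680 / 24 = 70.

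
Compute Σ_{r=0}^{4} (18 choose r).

4048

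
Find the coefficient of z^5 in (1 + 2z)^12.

The general term is C(12,j)·(1)^j·(2z)^(12-j); the z^5 term has j = 7.
C(12,7) = 792.
Coefficient = C(12,7) · 2^5 = 792 · 32 = 25344.

25344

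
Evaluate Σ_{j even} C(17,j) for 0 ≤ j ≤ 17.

65536

Half of (1+1)^17 + (1−1)^17 gives the even-index sum: 2^16 = 65536.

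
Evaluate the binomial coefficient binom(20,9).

167960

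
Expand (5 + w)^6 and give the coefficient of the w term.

18750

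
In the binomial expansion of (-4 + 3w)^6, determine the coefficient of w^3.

The general term is C(6,j)·(-4)^j·(3w)^(6-j); the w^3 term has j = 3.
C(6,3) = 20.
Coefficient = C(6,3) · (-4)^3 · 3^3 = 20 · (-64) · 27 = -34560.

-34560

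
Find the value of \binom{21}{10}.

352716

C(21,10) = (21·20·19·18·17·16·15·14·13·12) / 10! = 1279935820800 / 3628800 = 352716.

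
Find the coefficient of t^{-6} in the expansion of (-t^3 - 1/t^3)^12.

General term: C(12,j)·(-t^3)^j·(-1/t^3)^(12-j), with t-exponent 3j − 3(12−j) = 6j − 36.
Set 6j − 36 = -6: j = 5.
C(12,5) = 792; (-1)^5 = -1; (-1)^7 = -1.
Coefficient = 792 · (-1) · (-1) = 792.

792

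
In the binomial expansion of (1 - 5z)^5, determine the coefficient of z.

-25

The general term is C(5,j)·(1)^j·(-5z)^(5-j); the z^1 term has j = 4.
C(5,4) = 5.
Coefficient = C(5,4) · (-5)^1 = 5 · (-5) = -25.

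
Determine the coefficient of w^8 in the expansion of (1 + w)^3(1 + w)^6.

9

(1 + w)^3(1 + w)^6 = (1 + w)^9, so the coefficient of w^8 is C(9,8)·1^8 = 9·1 = 9.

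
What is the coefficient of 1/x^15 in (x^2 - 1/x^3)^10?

-120

General term: C(10,j)·(x^2)^j·(-1/x^3)^(10-j), with x-exponent 2j − 3(10−j) = 5j − 30.
Set 5j − 30 = -15: j = 3.
C(10,3) = 120; 1^3 = 1; (-1)^7 = -1.
Coefficient = 120 · 1 · (-1) = -120.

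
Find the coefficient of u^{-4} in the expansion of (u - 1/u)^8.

General term: C(8,j)·(u)^j·(-1/u)^(8-j), with u-exponent 1j − 1(8−j) = 2j − 8.
Set 2j − 8 = -4: j = 2.
C(8,2) = 28; 1^2 = 1; (-1)^6 = 1.
Coefficient = 28 · 1 · 1 = 28.

28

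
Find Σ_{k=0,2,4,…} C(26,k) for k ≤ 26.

Even-k terms of row 26 sum to 2^25 = 33554432.

33554432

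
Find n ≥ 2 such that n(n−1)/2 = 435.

n(n−1)/2 = 435 ⇒ n(n−1) = 870. Since 30·29 = 870, n = 30.

30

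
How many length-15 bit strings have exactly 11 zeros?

Choose the 11 positions: C(15,11) = 1365.

1365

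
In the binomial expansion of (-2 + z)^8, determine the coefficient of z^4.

The general term is C(8,j)·(-2)^j·(z)^(8-j); the z^4 term has j = 4.
C(8,4) = 70.
Coefficient = C(8,4) · (-2)^4 = 70 · 16 = 1120.

1120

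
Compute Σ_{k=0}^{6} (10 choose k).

848

1 + 10 + 45 + 120 + 210 + 252 + 210 = 848.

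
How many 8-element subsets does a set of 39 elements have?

61523748

C(39,8) = (39·38·37·36·35·34·33·32) / 8! = 2480637519360 / 40320 = 61523748.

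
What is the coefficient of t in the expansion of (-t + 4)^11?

The general term is C(11,j)·(-t)^j·(4)^(11-j); the t^1 term has j = 1.
C(11,1) = 11.
Coefficient = C(11,1) · (-1)^1 · 4^10 = 11 · (-1) · 1048576 = -11534336.

-11534336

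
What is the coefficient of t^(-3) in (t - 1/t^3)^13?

715

General term: C(13,j)·(t)^j·(-1/t^3)^(13-j), with t-exponent 1j − 3(13−j) = 4j − 39.
Set 4j − 39 = -3: j = 9.
C(13,9) = 715; 1^9 = 1; (-1)^4 = 1.
Coefficient = 715 · 1 · 1 = 715.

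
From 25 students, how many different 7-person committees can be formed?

480700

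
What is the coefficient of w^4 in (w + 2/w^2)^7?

14

General term: C(7,j)·(w)^j·(2/w^2)^(7-j), with w-exponent 1j − 2(7−j) = 3j − 14.
Set 3j − 14 = 4: j = 6.
C(7,6) = 7; 1^6 = 1; 2^1 = 2.
Coefficient = 7 · 1 · 2 = 14.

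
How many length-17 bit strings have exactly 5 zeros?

Choose the 5 positions: C(17,5) = 6188.

6188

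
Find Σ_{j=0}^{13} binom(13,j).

8192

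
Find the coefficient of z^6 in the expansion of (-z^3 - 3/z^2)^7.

-945

General term: C(7,j)·(-z^3)^j·(-3/z^2)^(7-j), with z-exponent 3j − 2(7−j) = 5j − 14.
Set 5j − 14 = 6: j = 4.
C(7,4) = 35; (-1)^4 = 1; (-3)^3 = -27.
Coefficient = 35 · 1 · (-27) = -945.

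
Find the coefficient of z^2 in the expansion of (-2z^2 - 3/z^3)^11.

-3421440

General term: C(11,j)·(-2z^2)^j·(-3/z^3)^(11-j), with z-exponent 2j − 3(11−j) = 5j − 33.
Set 5j − 33 = 2: j = 7.
C(11,7) = 330; (-2)^7 = -128; (-3)^4 = 81.
Coefficient = 330 · (-128) · 81 = -3421440.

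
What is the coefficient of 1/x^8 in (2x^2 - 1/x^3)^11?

General term: C(11,j)·(2x^2)^j·(-1/x^3)^(11-j), with x-exponent 2j − 3(11−j) = 5j − 33.
Set 5j − 33 = -8: j = 5.
C(11,5) = 462; 2^5 = 32; (-1)^6 = 1.
Coefficient = 462 · 32 · 1 = 14784.

14784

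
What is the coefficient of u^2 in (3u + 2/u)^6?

General term: C(6,j)·(3u)^j·(2/u)^(6-j), with u-exponent 1j − 1(6−j) = 2j − 6.
Set 2j − 6 = 2: j = 4.
C(6,4) = 15; 3^4 = 81; 2^2 = 4.
Coefficient = 15 · 81 · 4 = 4860.

4860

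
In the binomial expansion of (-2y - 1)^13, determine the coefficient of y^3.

-2288

The general term is C(13,j)·(-2y)^j·(-1)^(13-j); the y^3 term has j = 3.
C(13,3) = 286.
Coefficient = C(13,3) · (-2)^3 = 286 · (-8) = -2288.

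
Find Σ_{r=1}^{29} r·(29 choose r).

Differentiating (1+x)^29 and setting x=1: Σ r·C(29,r) = 29·2^28 = 7784628224.

7784628224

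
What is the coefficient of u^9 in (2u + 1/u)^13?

159744

General term: C(13,j)·(2u)^j·(1/u)^(13-j), with u-exponent 1j − 1(13−j) = 2j − 13.
Set 2j − 13 = 9: j = 11.
C(13,11) = 78; 2^11 = 2048; 1^2 = 1.
Coefficient = 78 · 2048 · 1 = 159744.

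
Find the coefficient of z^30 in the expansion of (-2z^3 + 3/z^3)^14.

General term: C(14,j)·(-2z^3)^j·(3/z^3)^(14-j), with z-exponent 3j − 3(14−j) = 6j − 42.
Set 6j − 42 = 30: j = 12.
C(14,12) = 91; (-2)^12 = 4096; 3^2 = 9.
Coefficient = 91 · 4096 · 9 = 3354624.

3354624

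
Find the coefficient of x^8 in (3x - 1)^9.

-59049

The general term is C(9,j)·(3x)^j·(-1)^(9-j); the x^8 term has j = 8.
C(9,8) = 9.
Coefficient = C(9,8) · 3^8 · (-1)^1 = 9 · 6561 · (-1) = -59049.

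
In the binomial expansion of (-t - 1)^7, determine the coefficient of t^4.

The general term is C(7,j)·(-t)^j·(-1)^(7-j); the t^4 term has j = 4.
C(7,4) = 35.
Coefficient = C(7,4) · (-1)^3 = 35 · (-1) = -35.

-35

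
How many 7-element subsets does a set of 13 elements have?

1716

C(13,7) = C(13,6) by symmetry.
C(13,6) = (13·12·11·10·9·8) / 6! = 1235520 / 720 = 1716.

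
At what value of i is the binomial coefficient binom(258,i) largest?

129

C(258,i) is maximized at i = 258/2 = 129.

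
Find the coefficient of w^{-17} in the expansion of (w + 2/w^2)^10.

5120

General term: C(10,j)·(w)^j·(2/w^2)^(10-j), with w-exponent 1j − 2(10−j) = 3j − 20.
Set 3j − 20 = -17: j = 1.
C(10,1) = 10; 1^1 = 1; 2^9 = 512.
Coefficient = 10 · 1 · 512 = 5120.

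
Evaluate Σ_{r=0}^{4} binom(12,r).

794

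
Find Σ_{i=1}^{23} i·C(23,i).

Since i·C(23,i) = 23·C(22,i−1), the sum is 23·2^22 = 23·4194304 = 96468992.

96468992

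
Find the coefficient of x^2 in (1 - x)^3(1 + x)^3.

-3

Coefficient of x^2 = Σ_{j} C(3,j)·(-1)^j·C(3,2-j)·1^(2-j) for j from 0 to 2.
= 3 + (-9) + 3 = -3.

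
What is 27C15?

C(27,15) = C(27,12) by symmetry.
C(27,12) = (27·26·25·24·23·22·21·20·19·18·17·16) / 12! = 8326896754176000 / 479001600 = 17383860.

17383860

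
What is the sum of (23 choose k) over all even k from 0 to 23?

4194304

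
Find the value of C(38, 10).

C(38,10) = (38·37·36·35·34·33·32·31·30·29) / 10! = 1715456253772800 / 3628800 = 472733756.

472733756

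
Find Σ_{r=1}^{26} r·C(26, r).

Since r·C(26,r) = 26·C(25,r−1), the sum is 26·2^25 = 26·33554432 = 872415232.

872415232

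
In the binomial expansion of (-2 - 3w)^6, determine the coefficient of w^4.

The general term is C(6,j)·(-2)^j·(-3w)^(6-j); the w^4 term has j = 2.
C(6,2) = 15.
Coefficient = C(6,2) · (-2)^2 · (-3)^4 = 15 · 4 · 81 = 4860.

4860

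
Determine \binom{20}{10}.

184756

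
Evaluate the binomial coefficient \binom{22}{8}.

319770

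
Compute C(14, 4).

1001

C(14,4) = (14·13·12·11) / 4! = 24024 / 24 = 1001.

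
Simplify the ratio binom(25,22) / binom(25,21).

2/11

C(n,k+1)/C(n,k) = (n−k)/(k+1) = (25−21)/(21+1) = 4/22 = 2/11.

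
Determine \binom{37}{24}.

C(37,24) = C(37,13) by symmetry.
C(37,13) = (37·36·35·34·33·32·31·30·29·28·27·26·25) / 13! = 22183557976419840000 / 6227020800 = 3562467300.

3562467300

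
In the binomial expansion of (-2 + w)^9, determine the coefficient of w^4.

The general term is C(9,j)·(-2)^j·(w)^(9-j); the w^4 term has j = 5.
C(9,5) = 126.
Coefficient = C(9,5) · (-2)^5 = 126 · (-32) = -4032.

-4032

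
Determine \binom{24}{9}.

C(24,9) = (24·23·22·21·20·19·18·17·16) / 9! = 474467051520 / 362880 = 1307504.

1307504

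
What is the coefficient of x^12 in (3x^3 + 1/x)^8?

General term: C(8,j)·(3x^3)^j·(1/x)^(8-j), with x-exponent 3j − 1(8−j) = 4j − 8.
Set 4j − 8 = 12: j = 5.
C(8,5) = 56; 3^5 = 243; 1^3 = 1.
Coefficient = 56 · 243 · 1 = 13608.

13608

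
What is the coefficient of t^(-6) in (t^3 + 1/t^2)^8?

28

General term: C(8,j)·(t^3)^j·(1/t^2)^(8-j), with t-exponent 3j − 2(8−j) = 5j − 16.
Set 5j − 16 = -6: j = 2.
C(8,2) = 28; 1^2 = 1; 1^6 = 1.
Coefficient = 28 · 1 · 1 = 28.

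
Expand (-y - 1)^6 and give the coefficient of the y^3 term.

The general term is C(6,j)·(-y)^j·(-1)^(6-j); the y^3 term has j = 3.
C(6,3) = 20.
Coefficient = C(6,3) · (-1)^3 · (-1)^3 = 20 · (-1) · (-1) = 20.

20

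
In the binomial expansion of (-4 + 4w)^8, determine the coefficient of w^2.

1835008

The general term is C(8,j)·(-4)^j·(4w)^(8-j); the w^2 term has j = 6.
C(8,6) = 28.
Coefficient = C(8,6) · (-4)^6 · 4^2 = 28 · 4096 · 16 = 1835008.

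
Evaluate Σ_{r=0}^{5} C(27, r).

101584

1 + 27 + 351 + 2925 + 17550 + 80730 = 101584.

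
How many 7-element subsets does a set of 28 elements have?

1184040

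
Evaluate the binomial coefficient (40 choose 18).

113380261800

C(40,18) = (40·39·38·37·36·35·34·33·32·31·30·29·28·27·26·25·24·23) / 18! = 725902806896876799590400000 / 6402373705728000 = 113380261800.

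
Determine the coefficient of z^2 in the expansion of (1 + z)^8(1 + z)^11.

171

(1 + z)^8(1 + z)^11 = (1 + z)^19, so the coefficient of z^2 is C(19,2)·1^2 = 171·1 = 171.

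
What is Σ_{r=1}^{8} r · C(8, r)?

1024

Since r·C(8,r) = 8·C(7,r−1), the sum is 8·2^7 = 8·128 = 1024.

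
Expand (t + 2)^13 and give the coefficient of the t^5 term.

The general term is C(13,j)·(t)^j·(2)^(13-j); the t^5 term has j = 5.
C(13,5) = 1287.
Coefficient = C(13,5) · 2^8 = 1287 · 256 = 329472.

329472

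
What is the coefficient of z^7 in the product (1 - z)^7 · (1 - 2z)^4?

-2241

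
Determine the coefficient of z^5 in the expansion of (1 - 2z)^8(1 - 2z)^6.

Coefficient of z^5 = Σ_{j} C(8,j)·(-2)^j·C(6,5-j)·(-2)^(5-j) for j from 0 to 5.
= (-192) + (-3840) + (-17920) + (-26880) + (-13440) + (-1792) = -64064.

-64064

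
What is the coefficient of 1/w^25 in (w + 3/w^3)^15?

177324147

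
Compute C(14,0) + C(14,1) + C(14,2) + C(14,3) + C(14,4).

1 + 14 + 91 + 364 + 1001 = 1471.

1471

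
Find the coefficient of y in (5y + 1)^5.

25

The general term is C(5,j)·(5y)^j·(1)^(5-j); the y^1 term has j = 1.
C(5,1) = 5.
Coefficient = C(5,1) · 5^1 = 5 · 5 = 25.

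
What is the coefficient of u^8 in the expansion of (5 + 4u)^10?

73728000

The general term is C(10,j)·(5)^j·(4u)^(10-j); the u^8 term has j = 2.
C(10,2) = 45.
Coefficient = C(10,2) · 5^2 · 4^8 = 45 · 25 · 65536 = 73728000.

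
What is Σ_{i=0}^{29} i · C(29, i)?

Differentiating (1+x)^29 and setting x=1: Σ i·C(29,i) = 29·2^28 = 7784628224.

7784628224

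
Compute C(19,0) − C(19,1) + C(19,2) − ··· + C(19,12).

18564

The partial alternating sum Σ_{k=0}^{12} (−1)^k C(19,k) = (−1)^12 C(18,12) = 18564.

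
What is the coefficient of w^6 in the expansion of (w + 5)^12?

The general term is C(12,j)·(w)^j·(5)^(12-j); the w^6 term has j = 6.
C(12,6) = 924.
Coefficient = C(12,6) · 5^6 = 924 · 15625 = 14437500.

14437500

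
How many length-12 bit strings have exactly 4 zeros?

495

Choose the 4 positions: C(12,4) = 495.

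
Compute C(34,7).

5379616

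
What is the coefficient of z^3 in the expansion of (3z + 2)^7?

The general term is C(7,j)·(3z)^j·(2)^(7-j); the z^3 term has j = 3.
C(7,3) = 35.
Coefficient = C(7,3) · 3^3 · 2^4 = 35 · 27 · 16 = 15120.

15120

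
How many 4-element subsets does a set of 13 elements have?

715

C(13,4) = (13·12·11·10) / 4! = 17160 / 24 = 715.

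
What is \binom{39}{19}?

C(39,19) = (39·38·37·36·35·34·33·32·31·30·29·28·27·26·25·24·23·22·21) / 19! = 8384177419658927035269120000 / 121645100408832000 = 68923264410.

68923264410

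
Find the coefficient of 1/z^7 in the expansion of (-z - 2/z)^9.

-2304

General term: C(9,j)·(-z)^j·(-2/z)^(9-j), with z-exponent 1j − 1(9−j) = 2j − 9.
Set 2j − 9 = -7: j = 1.
C(9,1) = 9; (-1)^1 = -1; (-2)^8 = 256.
Coefficient = 9 · (-1) · 256 = -2304.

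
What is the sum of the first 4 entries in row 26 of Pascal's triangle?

2952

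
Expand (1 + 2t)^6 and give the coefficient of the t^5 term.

192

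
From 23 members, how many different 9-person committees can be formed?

This is C(23,9) = 817190.

817190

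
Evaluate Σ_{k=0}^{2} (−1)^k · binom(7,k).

The partial alternating sum Σ_{k=0}^{2} (−1)^k C(7,k) = (−1)^2 C(6,2) = 15.

15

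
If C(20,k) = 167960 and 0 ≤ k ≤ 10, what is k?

9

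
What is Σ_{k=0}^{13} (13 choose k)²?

10400600

By Vandermonde's identity, Σ C(13,k)² = C(26,13) = 10400600.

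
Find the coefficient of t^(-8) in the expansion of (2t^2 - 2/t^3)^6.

General term: C(6,j)·(2t^2)^j·(-2/t^3)^(6-j), with t-exponent 2j − 3(6−j) = 5j − 18.
Set 5j − 18 = -8: j = 2.
C(6,2) = 15; 2^2 = 4; (-2)^4 = 16.
Coefficient = 15 · 4 · 16 = 960.

960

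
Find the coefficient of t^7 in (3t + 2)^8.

34992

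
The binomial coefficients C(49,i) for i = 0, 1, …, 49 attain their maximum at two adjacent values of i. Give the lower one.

For odd n = 49, C(49,i) peaks at i = (n−1)/2 and (n+1)/2; the lower is 24.

24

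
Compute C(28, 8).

3108105

C(28,8) = (28·27·26·25·24·23·22·21) / 8! = 125318793600 / 40320 = 3108105.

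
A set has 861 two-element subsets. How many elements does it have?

n(n−1)/2 = 861 ⇒ n(n−1) = 1722. Since 42·41 = 1722, n = 42.

42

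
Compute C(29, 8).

4292145

C(29,8) = (29·28·27·26·25·24·23·22) / 8! = 173059286400 / 40320 = 4292145.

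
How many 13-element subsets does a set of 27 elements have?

20058300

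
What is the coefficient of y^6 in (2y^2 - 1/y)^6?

General term: C(6,j)·(2y^2)^j·(-1/y)^(6-j), with y-exponent 2j − 1(6−j) = 3j − 6.
Set 3j − 6 = 6: j = 4.
C(6,4) = 15; 2^4 = 16; (-1)^2 = 1.
Coefficient = 15 · 16 · 1 = 240.

240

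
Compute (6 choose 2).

C(6,2) = (6·5) / 2! = 30 / 2 = 15.

15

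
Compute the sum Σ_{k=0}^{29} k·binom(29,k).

7784628224

Differentiating (1+x)^29 and setting x=1: Σ k·C(29,k) = 29·2^28 = 7784628224.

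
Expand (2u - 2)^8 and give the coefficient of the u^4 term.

17920

The general term is C(8,j)·(2u)^j·(-2)^(8-j); the u^4 term has j = 4.
C(8,4) = 70.
Coefficient = C(8,4) · 2^4 · (-2)^4 = 70 · 16 · 16 = 17920.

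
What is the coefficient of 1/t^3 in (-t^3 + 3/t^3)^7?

-2835

General term: C(7,j)·(-t^3)^j·(3/t^3)^(7-j), with t-exponent 3j − 3(7−j) = 6j − 21.
Set 6j − 21 = -3: j = 3.
C(7,3) = 35; (-1)^3 = -1; 3^4 = 81.
Coefficient = 35 · (-1) · 81 = -2835.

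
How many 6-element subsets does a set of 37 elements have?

2324784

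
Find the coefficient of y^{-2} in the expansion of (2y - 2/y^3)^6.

960

General term: C(6,j)·(2y)^j·(-2/y^3)^(6-j), with y-exponent 1j − 3(6−j) = 4j − 18.
Set 4j − 18 = -2: j = 4.
C(6,4) = 15; 2^4 = 16; (-2)^2 = 4.
Coefficient = 15 · 16 · 4 = 960.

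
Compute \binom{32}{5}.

201376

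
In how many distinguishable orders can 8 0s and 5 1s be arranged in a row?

Choose positions for the 0s: C(13,8) = 1287.

1287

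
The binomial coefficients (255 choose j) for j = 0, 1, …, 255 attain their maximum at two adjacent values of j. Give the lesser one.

127

For odd n = 255, C(255,j) peaks at j = (n−1)/2 and (n+1)/2; the lesser is 127.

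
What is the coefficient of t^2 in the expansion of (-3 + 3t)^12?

35075106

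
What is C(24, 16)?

735471

C(24,16) = C(24,8) by symmetry.
C(24,8) = (24·23·22·21·20·19·18·17) / 8! = 29654190720 / 40320 = 735471.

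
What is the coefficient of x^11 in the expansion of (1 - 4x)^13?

The general term is C(13,j)·(1)^j·(-4x)^(13-j); the x^11 term has j = 2.
C(13,2) = 78.
Coefficient = C(13,2) · (-4)^11 = 78 · (-4194304) = -327155712.

-327155712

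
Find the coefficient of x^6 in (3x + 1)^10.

The general term is C(10,j)·(3x)^j·(1)^(10-j); the x^6 term has j = 6.
C(10,6) = 210.
Coefficient = C(10,6) · 3^6 = 210 · 729 = 153090.

153090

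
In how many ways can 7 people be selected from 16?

11440

This is C(16,7) = 11440.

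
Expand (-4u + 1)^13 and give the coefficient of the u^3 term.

-18304

The general term is C(13,j)·(-4u)^j·(1)^(13-j); the u^3 term has j = 3.
C(13,3) = 286.
Coefficient = C(13,3) · (-4)^3 = 286 · (-64) = -18304.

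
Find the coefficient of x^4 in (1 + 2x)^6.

240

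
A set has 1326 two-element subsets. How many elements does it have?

n(n−1)/2 = 1326 ⇒ n(n−1) = 2652. Since 52·51 = 2652, n = 52.

52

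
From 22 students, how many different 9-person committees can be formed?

497420

This is C(22,9) = 497420.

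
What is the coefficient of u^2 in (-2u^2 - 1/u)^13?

General term: C(13,j)·(-2u^2)^j·(-1/u)^(13-j), with u-exponent 2j − 1(13−j) = 3j − 13.
Set 3j − 13 = 2: j = 5.
C(13,5) = 1287; (-2)^5 = -32; (-1)^8 = 1.
Coefficient = 1287 · (-32) · 1 = -41184.

-41184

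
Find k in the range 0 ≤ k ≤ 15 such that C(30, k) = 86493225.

C(30,k) increases on 0 ≤ k ≤ 15. C(30,11) = 54627300 and C(30,12) = 86493225, so k = 12.

12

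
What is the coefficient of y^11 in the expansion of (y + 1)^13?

The general term is C(13,j)·(y)^j·(1)^(13-j); the y^11 term has j = 11.
C(13,11) = 78.
Coefficient = C(13,11) = 78.

78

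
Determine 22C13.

497420

C(22,13) = C(22,9) by symmetry.
C(22,9) = (22·21·20·19·18·17·16·15·14) / 9! = 180503769600 / 362880 = 497420.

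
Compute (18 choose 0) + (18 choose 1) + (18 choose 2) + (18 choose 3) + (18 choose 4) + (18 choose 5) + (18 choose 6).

31180

1 + 18 + 153 + 816 + 3060 + 8568 + 18564 = 31180.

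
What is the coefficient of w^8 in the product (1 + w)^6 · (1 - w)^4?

Coefficient of w^8 = Σ_{j} C(6,j)·1^j·C(4,8-j)·(-1)^(8-j) for j from 4 to 6.
= 15 + (-24) + 6 = -3.

-3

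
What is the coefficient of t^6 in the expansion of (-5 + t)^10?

The general term is C(10,j)·(-5)^j·(t)^(10-j); the t^6 term has j = 4.
C(10,4) = 210.
Coefficient = C(10,4) · (-5)^4 = 210 · 625 = 131250.

131250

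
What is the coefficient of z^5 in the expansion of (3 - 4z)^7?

-193536

The general term is C(7,j)·(3)^j·(-4z)^(7-j); the z^5 term has j = 2.
C(7,2) = 21.
Coefficient = C(7,2) · 3^2 · (-4)^5 = 21 · 9 · (-1024) = -193536.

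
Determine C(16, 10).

C(16,10) = C(16,6) by symmetry.
C(16,6) = (16·15·14·13·12·11) / 6! = 5765760 / 720 = 8008.

8008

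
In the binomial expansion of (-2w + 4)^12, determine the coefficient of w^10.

1081344

The general term is C(12,j)·(-2w)^j·(4)^(12-j); the w^10 term has j = 10.
C(12,10) = 66.
Coefficient = C(12,10) · (-2)^10 · 4^2 = 66 · 1024 · 16 = 1081344.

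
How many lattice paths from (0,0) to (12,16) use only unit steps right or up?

Each path is a sequence of 28 steps with 12 rights: C(28,12) = 30421755.

30421755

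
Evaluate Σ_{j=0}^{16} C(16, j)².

Σ C(16,j)² is the coefficient of x^16 in (1+x)^16(1+x)^16 = (1+x)^32, i.e. C(32,16) = 601080390.

601080390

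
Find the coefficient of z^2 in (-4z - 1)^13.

The general term is C(13,j)·(-4z)^j·(-1)^(13-j); the z^2 term has j = 2.
C(13,2) = 78.
Coefficient = C(13,2) · (-4)^2 · (-1)^11 = 78 · 16 · (-1) = -1248.

-1248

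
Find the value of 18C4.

3060

C(18,4) = (18·17·16·15) / 4! = 73440 / 24 = 3060.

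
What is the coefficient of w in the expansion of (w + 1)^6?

6

The general term is C(6,j)·(w)^j·(1)^(6-j); the w^1 term has j = 1.
C(6,1) = 6.
Coefficient = C(6,1) = 6.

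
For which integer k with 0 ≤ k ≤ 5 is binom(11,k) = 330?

C(11,k) increases on 0 ≤ k ≤ 5. C(11,3) = 165 and C(11,4) = 330, so k = 4.

4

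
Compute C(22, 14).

319770

C(22,14) = C(22,8) by symmetry.
C(22,8) = (22·21·20·19·18·17·16·15) / 8! = 12893126400 / 40320 = 319770.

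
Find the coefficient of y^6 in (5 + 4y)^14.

The general term is C(14,j)·(5)^j·(4y)^(14-j); the y^6 term has j = 8.
C(14,8) = 3003.
Coefficient = C(14,8) · 5^8 · 4^6 = 3003 · 390625 · 4096 = 4804800000000.

4804800000000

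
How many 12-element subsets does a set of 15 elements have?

C(15,12) = C(15,3) by symmetry.
C(15,3) = (15·14·13) / 3! = 2730 / 6 = 455.

455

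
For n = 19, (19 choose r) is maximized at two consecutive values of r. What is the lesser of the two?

9

For odd n = 19, C(19,r) peaks at r = (n−1)/2 and (n+1)/2; the lesser is 9.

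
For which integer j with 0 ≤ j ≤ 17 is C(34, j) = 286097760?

C(34,j) increases on 0 ≤ j ≤ 17. C(34,10) = 131128140 and C(34,11) = 286097760, so j = 11.

11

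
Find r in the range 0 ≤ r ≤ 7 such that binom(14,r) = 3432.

C(14,r) increases on 0 ≤ r ≤ 7. C(14,6) = 3003 and C(14,7) = 3432, so r = 7.

7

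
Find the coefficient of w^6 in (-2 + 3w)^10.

The general term is C(10,j)·(-2)^j·(3w)^(10-j); the w^6 term has j = 4.
C(10,4) = 210.
Coefficient = C(10,4) · (-2)^4 · 3^6 = 210 · 16 · 729 = 2449440.

2449440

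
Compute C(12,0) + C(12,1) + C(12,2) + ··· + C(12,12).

The entries of row 12 sum to 2^12 = 4096.

4096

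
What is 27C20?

888030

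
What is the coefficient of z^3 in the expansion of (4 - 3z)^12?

-1557135360

The general term is C(12,j)·(4)^j·(-3z)^(12-j); the z^3 term has j = 9.
C(12,9) = 220.
Coefficient = C(12,9) · 4^9 · (-3)^3 = 220 · 262144 · (-27) = -1557135360.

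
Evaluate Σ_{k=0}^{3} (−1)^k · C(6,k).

The partial alternating sum Σ_{k=0}^{3} (−1)^k C(6,k) = (−1)^3 C(5,3) = -10.

-10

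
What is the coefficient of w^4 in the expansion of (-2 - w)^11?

The general term is C(11,j)·(-2)^j·(-w)^(11-j); the w^4 term has j = 7.
C(11,7) = 330.
Coefficient = C(11,7) · (-2)^7 = 330 · (-128) = -42240.

-42240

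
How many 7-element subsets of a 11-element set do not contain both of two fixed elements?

204

All 7-subsets: C(11,7) = 330. Those containing both fixed elements: C(9,5) = 126.
330 − 126 = 204.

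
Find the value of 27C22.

C(27,22) = C(27,5) by symmetry.
C(27,5) = (27·26·25·24·23) / 5! = 9687600 / 120 = 80730.

80730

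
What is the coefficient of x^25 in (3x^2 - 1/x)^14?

General term: C(14,j)·(3x^2)^j·(-1/x)^(14-j), with x-exponent 2j − 1(14−j) = 3j − 14.
Set 3j − 14 = 25: j = 13.
C(14,13) = 14; 3^13 = 1594323; (-1)^1 = -1.
Coefficient = 14 · 1594323 · (-1) = -22320522.

-22320522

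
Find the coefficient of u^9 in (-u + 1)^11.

-55

The general term is C(11,j)·(-u)^j·(1)^(11-j); the u^9 term has j = 9.
C(11,9) = 55.
Coefficient = C(11,9) · (-1)^9 = 55 · (-1) = -55.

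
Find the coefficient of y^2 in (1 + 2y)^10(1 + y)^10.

425

Coefficient of y^2 = Σ_{j} C(10,j)·2^j·C(10,2-j)·1^(2-j) for j from 0 to 2.
= 45 + 200 + 180 = 425.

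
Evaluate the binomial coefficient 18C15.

816

C(18,15) = C(18,3) by symmetry.
C(18,3) = (18·17·16) / 3! = 4896 / 6 = 816.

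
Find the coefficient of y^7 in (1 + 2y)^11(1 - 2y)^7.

Coefficient of y^7 = Σ_{j} C(11,j)·2^j·C(7,7-j)·(-2)^(7-j) for j from 0 to 7.
= (-128) + 9856 + (-147840) + 739200 + (-1478400) + 1241856 + (-413952) + 42240 = -7168.

-7168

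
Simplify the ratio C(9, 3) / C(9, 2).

7/3

C(n,k+1)/C(n,k) = (n−k)/(k+1) = (9−2)/(2+1) = 7/3.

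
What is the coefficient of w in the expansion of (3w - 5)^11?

322265625

The general term is C(11,j)·(3w)^j·(-5)^(11-j); the w^1 term has j = 1.
C(11,1) = 11.
Coefficient = C(11,1) · 3^1 · (-5)^10 = 11 · 3 · 9765625 = 322265625.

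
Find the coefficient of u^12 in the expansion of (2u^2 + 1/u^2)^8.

General term: C(8,j)·(2u^2)^j·(1/u^2)^(8-j), with u-exponent 2j − 2(8−j) = 4j − 16.
Set 4j − 16 = 12: j = 7.
C(8,7) = 8; 2^7 = 128; 1^1 = 1.
Coefficient = 8 · 128 · 1 = 1024.

1024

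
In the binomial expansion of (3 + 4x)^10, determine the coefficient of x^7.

53084160

The general term is C(10,j)·(3)^j·(4x)^(10-j); the x^7 term has j = 3.
C(10,3) = 120.
Coefficient = C(10,3) · 3^3 · 4^7 = 120 · 27 · 16384 = 53084160.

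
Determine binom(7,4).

35

C(7,4) = C(7,3) by symmetry.
C(7,3) = (7·6·5) / 3! = 210 / 6 = 35.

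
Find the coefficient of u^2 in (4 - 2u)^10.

11796480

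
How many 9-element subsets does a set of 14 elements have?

C(14,9) = C(14,5) by symmetry.
C(14,5) = (14·13·12·11·10) / 5! = 240240 / 120 = 2002.

2002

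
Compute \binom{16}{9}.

11440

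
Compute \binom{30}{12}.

86493225

C(30,12) = (30·29·28·27·26·25·24·23·22·21·20·19) / 12! = 41430393164160000 / 479001600 = 86493225.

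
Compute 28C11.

21474180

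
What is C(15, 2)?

C(15,2) = (15·14) / 2! = 210 / 2 = 105.

105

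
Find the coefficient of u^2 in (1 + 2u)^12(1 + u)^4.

366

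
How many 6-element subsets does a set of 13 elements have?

1716

C(13,6) = (13·12·11·10·9·8) / 6! = 1235520 / 720 = 1716.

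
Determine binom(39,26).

8122425444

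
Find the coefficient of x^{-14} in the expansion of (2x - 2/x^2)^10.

46080

General term: C(10,j)·(2x)^j·(-2/x^2)^(10-j), with x-exponent 1j − 2(10−j) = 3j − 20.
Set 3j − 20 = -14: j = 2.
C(10,2) = 45; 2^2 = 4; (-2)^8 = 256.
Coefficient = 45 · 4 · 256 = 46080.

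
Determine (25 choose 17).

1081575

C(25,17) = C(25,8) by symmetry.
C(25,8) = (25·24·23·22·21·20·19·18) / 8! = 43609104000 / 40320 = 1081575.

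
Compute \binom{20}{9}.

167960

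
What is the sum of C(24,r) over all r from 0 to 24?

16777216

Setting x = 1 in (1+x)^24 gives Σ C(24,r) = 2^24 = 16777216.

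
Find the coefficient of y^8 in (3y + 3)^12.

The general term is C(12,j)·(3y)^j·(3)^(12-j); the y^8 term has j = 8.
C(12,8) = 495.
Coefficient = C(12,8) · 3^8 · 3^4 = 495 · 6561 · 81 = 263063295.

263063295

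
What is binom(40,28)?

C(40,28) = C(40,12) by symmetry.
C(40,12) = (40·39·38·37·36·35·34·33·32·31·30·29) / 12! = 2676111755885568000 / 479001600 = 5586853480.

5586853480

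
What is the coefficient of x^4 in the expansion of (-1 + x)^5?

-5

The general term is C(5,j)·(-1)^j·(x)^(5-j); the x^4 term has j = 1.
C(5,1) = 5.
Coefficient = C(5,1) · (-1)^1 = 5 · (-1) = -5.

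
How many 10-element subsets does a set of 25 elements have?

3268760

C(25,10) = (25·24·23·22·21·20·19·18·17·16) / 10! = 11861676288000 / 3628800 = 3268760.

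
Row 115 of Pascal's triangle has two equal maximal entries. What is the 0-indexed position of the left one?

For odd n = 115, C(115,j) peaks at j = (n−1)/2 and (n+1)/2; the smaller is 57.

57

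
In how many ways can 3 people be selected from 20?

This is C(20,3) = 1140.

1140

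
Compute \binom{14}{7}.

C(14,7) = (14·13·12·11·10·9·8) / 7! = 17297280 / 5040 = 3432.

3432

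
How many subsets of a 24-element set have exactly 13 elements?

2496144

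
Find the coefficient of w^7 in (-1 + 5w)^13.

134062500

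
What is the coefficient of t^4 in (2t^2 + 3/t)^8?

90720

General term: C(8,j)·(2t^2)^j·(3/t)^(8-j), with t-exponent 2j − 1(8−j) = 3j − 8.
Set 3j − 8 = 4: j = 4.
C(8,4) = 70; 2^4 = 16; 3^4 = 81.
Coefficient = 70 · 16 · 81 = 90720.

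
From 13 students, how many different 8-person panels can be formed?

This is C(13,8) = 1287.

1287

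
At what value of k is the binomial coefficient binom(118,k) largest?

C(118,k) is maximized at k = 118/2 = 59.

59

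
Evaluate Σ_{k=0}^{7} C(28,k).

1683218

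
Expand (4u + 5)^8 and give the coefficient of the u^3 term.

The general term is C(8,j)·(4u)^j·(5)^(8-j); the u^3 term has j = 3.
C(8,3) = 56.
Coefficient = C(8,3) · 4^3 · 5^5 = 56 · 64 · 3125 = 11200000.

11200000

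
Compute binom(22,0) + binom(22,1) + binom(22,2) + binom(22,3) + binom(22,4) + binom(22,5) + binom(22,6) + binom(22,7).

280600

1 + 22 + 231 + 1540 + 7315 + 26334 + 74613 + 170544 = 280600.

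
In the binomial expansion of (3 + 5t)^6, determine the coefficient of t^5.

56250

The general term is C(6,j)·(3)^j·(5t)^(6-j); the t^5 term has j = 1.
C(6,1) = 6.
Coefficient = C(6,1) · 3^1 · 5^5 = 6 · 3 · 3125 = 56250.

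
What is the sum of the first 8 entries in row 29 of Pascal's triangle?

2182396

1 + 29 + 406 + 3654 + 23751 + 118755 + 475020 + 1560780 = 2182396.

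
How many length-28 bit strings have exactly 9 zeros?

6906900

Choose the 9 positions: C(28,9) = 6906900.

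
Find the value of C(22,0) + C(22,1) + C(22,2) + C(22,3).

1794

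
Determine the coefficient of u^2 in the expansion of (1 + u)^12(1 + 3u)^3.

201

Coefficient of u^2 = Σ_{j} C(12,j)·1^j·C(3,2-j)·3^(2-j) for j from 0 to 2.
= 27 + 108 + 66 = 201.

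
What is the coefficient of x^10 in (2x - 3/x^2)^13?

-159744

General term: C(13,j)·(2x)^j·(-3/x^2)^(13-j), with x-exponent 1j − 2(13−j) = 3j − 26.
Set 3j − 26 = 10: j = 12.
C(13,12) = 13; 2^12 = 4096; (-3)^1 = -3.
Coefficient = 13 · 4096 · (-3) = -159744.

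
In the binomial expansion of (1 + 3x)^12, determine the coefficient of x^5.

192456

The general term is C(12,j)·(1)^j·(3x)^(12-j); the x^5 term has j = 7.
C(12,7) = 792.
Coefficient = C(12,7) · 3^5 = 792 · 243 = 192456.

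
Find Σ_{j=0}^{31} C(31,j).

2147483648

The entries of row 31 sum to 2^31 = 2147483648.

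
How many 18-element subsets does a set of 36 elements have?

9075135300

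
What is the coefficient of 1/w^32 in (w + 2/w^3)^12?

24576

General term: C(12,j)·(w)^j·(2/w^3)^(12-j), with w-exponent 1j − 3(12−j) = 4j − 36.
Set 4j − 36 = -32: j = 1.
C(12,1) = 12; 1^1 = 1; 2^11 = 2048.
Coefficient = 12 · 1 · 2048 = 24576.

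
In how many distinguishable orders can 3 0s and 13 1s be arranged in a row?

560

Choose positions for the 0s: C(16,3) = 560.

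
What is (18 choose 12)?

18564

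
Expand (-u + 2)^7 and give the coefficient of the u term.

-448

The general term is C(7,j)·(-u)^j·(2)^(7-j); the u^1 term has j = 1.
C(7,1) = 7.
Coefficient = C(7,1) · (-1)^1 · 2^6 = 7 · (-1) · 64 = -448.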